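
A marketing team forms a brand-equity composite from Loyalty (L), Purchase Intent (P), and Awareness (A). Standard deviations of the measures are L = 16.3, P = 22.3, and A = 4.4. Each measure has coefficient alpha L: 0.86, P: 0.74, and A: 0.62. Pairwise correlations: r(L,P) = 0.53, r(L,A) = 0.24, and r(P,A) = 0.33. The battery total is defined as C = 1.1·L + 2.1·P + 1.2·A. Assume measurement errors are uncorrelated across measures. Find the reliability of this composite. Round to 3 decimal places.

0.828

Var(C) = 1.1²·16.3² + 2.1²·22.3² + 1.2²·4.4² + 2·[2.31·16.3·22.3·0.53 + 1.32·16.3·4.4·0.24 + 2.52·22.3·4.4·0.33] = 2542.41 + 1098.68 = 3641.09.
Under uncorrelated errors the observed covariances equal the true-score covariances, so only the own-variance terms attenuate.
True-score variance = [1.1²·16.3²·0.86 + 2.1²·22.3²·0.74 + 1.2²·4.4²·0.62] + 1098.68 = 1916.62 + 1098.68 = 3015.29.
Reliability = 3015.29 / 3641.09 = 0.828.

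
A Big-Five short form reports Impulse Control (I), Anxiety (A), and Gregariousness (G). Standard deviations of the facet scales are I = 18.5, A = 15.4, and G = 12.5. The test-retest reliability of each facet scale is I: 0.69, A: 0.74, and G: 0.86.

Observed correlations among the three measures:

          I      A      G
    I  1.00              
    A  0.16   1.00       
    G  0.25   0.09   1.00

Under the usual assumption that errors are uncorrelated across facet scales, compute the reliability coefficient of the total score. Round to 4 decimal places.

0.8059

Var(I+A+G) = 18.5² + 15.4² + 12.5² + 2·[18.5·15.4·0.16 + 18.5·12.5·0.25 + 15.4·12.5·0.09] = 735.66 + 241.443 = 977.103.
Because errors are independent across components, Cov(Tᵢ,Tⱼ) = Cov(Xᵢ,Xⱼ); the off-diagonal part of the true-score variance is the same as above.
True-score variance = [18.5²·0.69 + 15.4²·0.74 + 12.5²·0.86] + 241.443 = 546.026 + 241.443 = 787.469.
Reliability = 787.469 / 977.103 = 0.8059.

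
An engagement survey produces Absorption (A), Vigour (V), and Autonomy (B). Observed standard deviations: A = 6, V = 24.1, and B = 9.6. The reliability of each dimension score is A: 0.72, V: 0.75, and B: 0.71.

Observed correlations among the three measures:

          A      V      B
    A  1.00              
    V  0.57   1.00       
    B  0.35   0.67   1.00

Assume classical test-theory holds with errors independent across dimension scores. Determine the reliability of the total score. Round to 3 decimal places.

0.851

Var(A+V+B) = 6² + 24.1² + 9.6² + 2·[6·24.1·0.57 + 6·9.6·0.35 + 24.1·9.6·0.67] = 708.97 + 515.186 = 1224.16.
Under uncorrelated errors the observed covariances equal the true-score covariances, so only the own-variance terms attenuate.
True-score variance = [6²·0.72 + 24.1²·0.75 + 9.6²·0.71] + 515.186 = 526.961 + 515.186 = 1042.15.
Reliability = 1042.15 / 1224.16 = 0.851.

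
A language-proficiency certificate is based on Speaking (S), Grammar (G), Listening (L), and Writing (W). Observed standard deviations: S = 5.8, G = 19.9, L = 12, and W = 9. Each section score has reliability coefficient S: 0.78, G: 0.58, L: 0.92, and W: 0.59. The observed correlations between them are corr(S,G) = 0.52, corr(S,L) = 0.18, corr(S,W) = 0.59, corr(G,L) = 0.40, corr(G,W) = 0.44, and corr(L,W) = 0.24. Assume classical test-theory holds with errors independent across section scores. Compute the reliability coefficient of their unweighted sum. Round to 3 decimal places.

0.827

Var(S+G+L+W) = 5.8² + 19.9² + 12² + 9² + 2·[5.8·19.9·0.52 + 5.8·12·0.18 + 5.8·9·0.59 + 19.9·12·0.40 + 19.9·9·0.44 + 12·9·0.24] = 654.65 + 607.177 = 1261.83.
Under uncorrelated errors the observed covariances equal the true-score covariances, so only the own-variance terms attenuate.
True-score variance = [5.8²·0.78 + 19.9²·0.58 + 12²·0.92 + 9²·0.59] + 607.177 = 436.195 + 607.177 = 1043.37.
Reliability = 1043.37 / 1261.83 = 0.827.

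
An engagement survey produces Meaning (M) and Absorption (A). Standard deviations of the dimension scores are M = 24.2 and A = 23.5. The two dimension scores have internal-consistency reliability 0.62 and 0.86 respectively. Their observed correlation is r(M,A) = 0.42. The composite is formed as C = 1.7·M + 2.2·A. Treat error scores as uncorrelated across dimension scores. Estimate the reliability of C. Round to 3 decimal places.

0.835

Var(C) = 1.7²·24.2² + 2.2²·23.5² + 2·[3.74·24.2·23.5·0.42] = 4365.39 + 1786.63 = 6152.02.
With uncorrelated errors the cross-covariances are all true-score covariance, so they carry over unchanged; only the diagonal terms shrink to ρᵢσᵢ².
True-score variance = [1.7²·24.2²·0.62 + 2.2²·23.5²·0.86] + 1786.63 = 3348.04 + 1786.63 = 5134.66.
Reliability = 5134.66 / 6152.02 = 0.835.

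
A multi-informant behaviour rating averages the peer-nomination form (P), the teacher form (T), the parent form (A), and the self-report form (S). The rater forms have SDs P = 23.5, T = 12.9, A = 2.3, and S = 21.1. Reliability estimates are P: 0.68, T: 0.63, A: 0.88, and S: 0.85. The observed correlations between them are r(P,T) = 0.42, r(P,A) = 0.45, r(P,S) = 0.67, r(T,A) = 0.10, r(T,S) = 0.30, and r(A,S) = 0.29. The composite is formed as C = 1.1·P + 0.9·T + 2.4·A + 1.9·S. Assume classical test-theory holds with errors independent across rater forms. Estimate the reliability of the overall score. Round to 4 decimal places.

0.8902

Var(C) = 1.1²·23.5² + 0.9²·12.9² + 2.4²·2.3² + 1.9²·21.1² + 2·[0.99·23.5·12.9·0.42 + 2.64·23.5·2.3·0.45 + 2.09·23.5·21.1·0.67 + 2.16·12.9·2.3·0.10 + 1.71·12.9·21.1·0.30 + 4.56·2.3·21.1·0.29] = 2440.69 + 2189.64 = 4630.33.
With uncorrelated errors the cross-covariances are all true-score covariance, so they carry over unchanged; only the diagonal terms shrink to ρᵢσᵢ².
True-score variance = [1.1²·23.5²·0.68 + 0.9²·12.9²·0.63 + 2.4²·2.3²·0.88 + 1.9²·21.1²·0.85] + 2189.64 = 1932.25 + 2189.64 = 4121.89.
Reliability = 4121.89 / 4630.33 = 0.8902.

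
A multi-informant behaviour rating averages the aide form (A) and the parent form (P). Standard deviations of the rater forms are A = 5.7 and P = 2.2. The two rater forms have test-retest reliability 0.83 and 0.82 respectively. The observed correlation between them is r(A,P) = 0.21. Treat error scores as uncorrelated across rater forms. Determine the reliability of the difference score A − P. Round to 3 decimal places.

0.801

Var(A−P) = 5.7² + 2.2² − 2·5.7·2.2·0.21 = 37.33 − 5.2668 = 32.0632.
With uncorrelated errors the cross-covariances are all true-score covariance, so they carry over unchanged; only the diagonal terms shrink to ρᵢσᵢ².
True-score variance = [5.7²·0.83 + 2.2²·0.82] − 5.2668 = 30.9355 − 5.2668 = 25.6687.
Reliability = 25.6687 / 32.0632 = 0.801.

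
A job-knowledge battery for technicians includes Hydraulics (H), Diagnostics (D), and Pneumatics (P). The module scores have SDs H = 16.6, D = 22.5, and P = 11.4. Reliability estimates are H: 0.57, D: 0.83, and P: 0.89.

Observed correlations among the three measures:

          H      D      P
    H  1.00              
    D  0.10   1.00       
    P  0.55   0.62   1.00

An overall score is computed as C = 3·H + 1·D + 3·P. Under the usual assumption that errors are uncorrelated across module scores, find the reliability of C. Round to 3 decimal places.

0.822

Var(C) = 3²·16.6² + 22.5² + 3²·11.4² + 2·[3·16.6·22.5·0.10 + 9·16.6·11.4·0.55 + 3·22.5·11.4·0.62] = 4155.93 + 3051.76 = 7207.69.
Under uncorrelated errors the observed covariances equal the true-score covariances, so only the own-variance terms attenuate.
True-score variance = [3²·16.6²·0.57 + 22.5²·0.83 + 3²·11.4²·0.89] + 3051.76 = 2874.79 + 3051.76 = 5926.55.
Reliability = 5926.55 / 7207.69 = 0.822.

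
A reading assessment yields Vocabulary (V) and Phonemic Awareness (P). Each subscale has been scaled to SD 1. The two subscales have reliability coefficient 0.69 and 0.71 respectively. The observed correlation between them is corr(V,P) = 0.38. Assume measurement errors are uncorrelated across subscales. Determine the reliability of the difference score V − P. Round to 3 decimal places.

Var(V−P) = 1 + 1 − 2·0.38 = 2 − 0.76 = 1.24.
Under uncorrelated errors the observed covariances equal the true-score covariances, so only the own-variance terms attenuate.
True-score variance = [0.69 + 0.71] − 0.76 = 1.4 − 0.76 = 0.64.
Reliability = 0.64 / 1.24 = 0.516.

0.516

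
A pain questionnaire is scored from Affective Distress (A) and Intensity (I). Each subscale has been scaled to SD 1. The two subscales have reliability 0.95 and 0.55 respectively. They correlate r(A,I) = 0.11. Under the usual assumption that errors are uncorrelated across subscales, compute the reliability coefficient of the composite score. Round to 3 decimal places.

0.775

Var(A+I) = 2 + 2·[0.11] = 2 + 0.22 = 2.22.
Under uncorrelated errors the observed covariances equal the true-score covariances, so only the own-variance terms attenuate.
True-score variance = [0.95 + 0.55] + 0.22 = 1.5 + 0.22 = 1.72.
Reliability = 1.72 / 2.22 = 0.775.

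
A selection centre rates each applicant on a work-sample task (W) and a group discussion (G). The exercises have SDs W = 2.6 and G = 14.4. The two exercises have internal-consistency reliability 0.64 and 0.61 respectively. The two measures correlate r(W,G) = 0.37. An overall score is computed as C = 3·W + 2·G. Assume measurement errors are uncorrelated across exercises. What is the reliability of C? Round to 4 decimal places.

0.6731

Var(C) = 3²·2.6² + 2²·14.4² + 2·[6·2.6·14.4·0.37] = 890.28 + 166.234 = 1056.51.
Because errors are independent across components, Cov(Tᵢ,Tⱼ) = Cov(Xᵢ,Xⱼ); the off-diagonal part of the true-score variance is the same as above.
True-score variance = [3²·2.6²·0.64 + 2²·14.4²·0.61] + 166.234 = 544.896 + 166.234 = 711.13.
Reliability = 711.13 / 1056.51 = 0.6731.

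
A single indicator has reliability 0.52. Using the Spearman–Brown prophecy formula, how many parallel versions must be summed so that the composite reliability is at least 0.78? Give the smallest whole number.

4

k ≥ ρ*(1−ρ₁)/(ρ₁(1−ρ*)) = 0.78·0.48 / (0.52·0.22) = 3.273.
Smallest integer k = 4.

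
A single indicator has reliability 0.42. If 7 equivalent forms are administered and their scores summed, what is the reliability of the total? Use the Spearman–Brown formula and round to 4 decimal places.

0.8352

ρ_k = kρ / (1 + (k−1)ρ) = 7·0.42 / (1 + 6·0.42) = 2.940 / 3.520 = 0.8352.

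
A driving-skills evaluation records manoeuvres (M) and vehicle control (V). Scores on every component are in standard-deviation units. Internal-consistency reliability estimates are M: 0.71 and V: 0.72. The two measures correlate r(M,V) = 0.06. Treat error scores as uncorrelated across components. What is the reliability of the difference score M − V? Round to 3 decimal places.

0.697

Var(M−V) = 1 + 1 − 2·0.06 = 2 − 0.12 = 1.88.
Because errors are independent across components, Cov(Tᵢ,Tⱼ) = Cov(Xᵢ,Xⱼ); the off-diagonal part of the true-score variance is the same as above.
True-score variance = [0.71 + 0.72] − 0.12 = 1.43 − 0.12 = 1.31.
Reliability = 1.31 / 1.88 = 0.697.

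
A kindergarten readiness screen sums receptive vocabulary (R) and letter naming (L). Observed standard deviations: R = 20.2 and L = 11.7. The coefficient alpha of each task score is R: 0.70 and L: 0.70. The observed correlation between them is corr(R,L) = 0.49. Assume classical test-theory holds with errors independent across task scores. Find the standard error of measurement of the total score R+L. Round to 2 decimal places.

12.79

Var(total) = 544.93 + 231.613 = 776.543.
True-score variance = 381.451 + 231.613 = 613.064, so reliability = 0.7895.
Error variance = 776.543 − 613.064 = 163.479; SEM = √163.479 = 12.79.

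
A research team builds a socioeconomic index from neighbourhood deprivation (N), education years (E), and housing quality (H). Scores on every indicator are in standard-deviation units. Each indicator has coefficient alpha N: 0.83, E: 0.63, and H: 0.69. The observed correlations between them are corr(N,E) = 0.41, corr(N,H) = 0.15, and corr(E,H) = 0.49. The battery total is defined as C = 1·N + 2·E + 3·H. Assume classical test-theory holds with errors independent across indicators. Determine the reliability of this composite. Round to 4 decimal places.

0.8020

Var(C) = 1 + 2² + 3² + 2·[2·0.41 + 3·0.15 + 6·0.49] = 14 + 8.42 = 22.42.
Because errors are independent across components, Cov(Tᵢ,Tⱼ) = Cov(Xᵢ,Xⱼ); the off-diagonal part of the true-score variance is the same as above.
True-score variance = [0.83 + 2²·0.63 + 3²·0.69] + 8.42 = 9.56 + 8.42 = 17.98.
Reliability = 17.98 / 22.42 = 0.8020.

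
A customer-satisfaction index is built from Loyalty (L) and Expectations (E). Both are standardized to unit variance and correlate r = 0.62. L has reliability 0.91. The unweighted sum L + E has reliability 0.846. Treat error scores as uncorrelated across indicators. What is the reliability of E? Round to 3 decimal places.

Var(L+E) = 2 + 2·0.62 = 3.240.
True-score variance = ρ_L + ρ_E + 2·0.62, so 0.846 = (0.91 + ρ_E + 1.24) / 3.240.
ρ_E = 0.846·3.240 − 0.91 − 1.24 = 0.591.

0.591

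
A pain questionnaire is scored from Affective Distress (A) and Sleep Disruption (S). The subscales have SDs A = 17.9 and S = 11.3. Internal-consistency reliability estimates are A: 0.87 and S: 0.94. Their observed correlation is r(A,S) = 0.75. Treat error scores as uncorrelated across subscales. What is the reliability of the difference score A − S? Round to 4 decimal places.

0.6592

Var(A−S) = 17.9² + 11.3² − 2·17.9·11.3·0.75 = 448.1 − 303.405 = 144.695.
Because errors are independent across components, Cov(Tᵢ,Tⱼ) = Cov(Xᵢ,Xⱼ); the off-diagonal part of the true-score variance is the same as above.
True-score variance = [17.9²·0.87 + 11.3²·0.94] − 303.405 = 398.785 − 303.405 = 95.3803.
Reliability = 95.3803 / 144.695 = 0.6592.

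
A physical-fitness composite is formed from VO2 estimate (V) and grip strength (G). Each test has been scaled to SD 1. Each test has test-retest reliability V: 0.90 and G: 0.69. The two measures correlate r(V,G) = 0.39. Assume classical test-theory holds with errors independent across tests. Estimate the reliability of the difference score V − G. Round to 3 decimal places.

0.664

Var(V−G) = 1 + 1 − 2·0.39 = 2 − 0.78 = 1.22.
Because errors are independent across components, Cov(Tᵢ,Tⱼ) = Cov(Xᵢ,Xⱼ); the off-diagonal part of the true-score variance is the same as above.
True-score variance = [0.90 + 0.69] − 0.78 = 1.59 − 0.78 = 0.81.
Reliability = 0.81 / 1.22 = 0.664.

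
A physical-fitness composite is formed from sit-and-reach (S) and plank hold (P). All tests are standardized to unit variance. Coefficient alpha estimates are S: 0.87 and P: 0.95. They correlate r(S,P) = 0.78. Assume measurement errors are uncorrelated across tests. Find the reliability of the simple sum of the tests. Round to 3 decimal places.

Var(S+P) = 2 + 2·[0.78] = 2 + 1.56 = 3.56.
Under uncorrelated errors the observed covariances equal the true-score covariances, so only the own-variance terms attenuate.
True-score variance = [0.87 + 0.95] + 1.56 = 1.82 + 1.56 = 3.38.
Reliability = 3.38 / 3.56 = 0.949.

0.949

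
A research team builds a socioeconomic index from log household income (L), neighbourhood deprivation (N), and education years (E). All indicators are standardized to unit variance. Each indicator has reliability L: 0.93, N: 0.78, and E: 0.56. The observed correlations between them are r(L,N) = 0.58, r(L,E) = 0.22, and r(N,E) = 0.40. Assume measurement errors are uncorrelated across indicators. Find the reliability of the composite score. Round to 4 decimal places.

0.8648

Var(L+N+E) = 3 + 2·[0.58 + 0.22 + 0.40] = 3 + 2.4 = 5.4.
Because errors are independent across components, Cov(Tᵢ,Tⱼ) = Cov(Xᵢ,Xⱼ); the off-diagonal part of the true-score variance is the same as above.
True-score variance = [0.93 + 0.78 + 0.56] + 2.4 = 2.27 + 2.4 = 4.67.
Reliability = 4.67 / 5.4 = 0.8648.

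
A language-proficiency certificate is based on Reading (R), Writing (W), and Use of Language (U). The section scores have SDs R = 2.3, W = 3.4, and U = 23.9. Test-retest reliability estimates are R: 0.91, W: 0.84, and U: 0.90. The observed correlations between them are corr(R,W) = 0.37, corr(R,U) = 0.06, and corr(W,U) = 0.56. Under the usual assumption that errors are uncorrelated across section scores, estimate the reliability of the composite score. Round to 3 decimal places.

0.914

Var(R+W+U) = 2.3² + 3.4² + 23.9² + 2·[2.3·3.4·0.37 + 2.3·23.9·0.06 + 3.4·23.9·0.56] = 588.06 + 103.394 = 691.454.
Under uncorrelated errors the observed covariances equal the true-score covariances, so only the own-variance terms attenuate.
True-score variance = [2.3²·0.91 + 3.4²·0.84 + 23.9²·0.90] + 103.394 = 528.613 + 103.394 = 632.008.
Reliability = 632.008 / 691.454 = 0.914.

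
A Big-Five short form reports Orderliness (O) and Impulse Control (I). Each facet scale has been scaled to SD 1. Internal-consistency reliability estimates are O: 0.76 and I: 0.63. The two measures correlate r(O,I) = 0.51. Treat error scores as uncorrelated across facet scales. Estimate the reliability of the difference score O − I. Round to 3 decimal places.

Var(O−I) = 1 + 1 − 2·0.51 = 2 − 1.02 = 0.98.
Under uncorrelated errors the observed covariances equal the true-score covariances, so only the own-variance terms attenuate.
True-score variance = [0.76 + 0.63] − 1.02 = 1.39 − 1.02 = 0.37.
Reliability = 0.37 / 0.98 = 0.378.

0.378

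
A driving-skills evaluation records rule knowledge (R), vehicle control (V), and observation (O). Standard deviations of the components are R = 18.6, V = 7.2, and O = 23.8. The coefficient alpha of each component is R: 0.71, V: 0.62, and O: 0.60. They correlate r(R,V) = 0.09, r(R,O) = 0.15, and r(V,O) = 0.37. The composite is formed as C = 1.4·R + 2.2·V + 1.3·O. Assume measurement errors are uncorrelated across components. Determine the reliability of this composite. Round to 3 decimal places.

Var(C) = 1.4²·18.6² + 2.2²·7.2² + 1.3²·23.8² + 2·[3.08·18.6·7.2·0.09 + 1.82·18.6·23.8·0.15 + 2.86·7.2·23.8·0.37] = 1886.27 + 678.615 = 2564.89.
Because errors are independent across components, Cov(Tᵢ,Tⱼ) = Cov(Xᵢ,Xⱼ); the off-diagonal part of the true-score variance is the same as above.
True-score variance = [1.4²·18.6²·0.71 + 2.2²·7.2²·0.62 + 1.3²·23.8²·0.60] + 678.615 = 1211.37 + 678.615 = 1889.98.
Reliability = 1889.98 / 2564.89 = 0.737.

0.737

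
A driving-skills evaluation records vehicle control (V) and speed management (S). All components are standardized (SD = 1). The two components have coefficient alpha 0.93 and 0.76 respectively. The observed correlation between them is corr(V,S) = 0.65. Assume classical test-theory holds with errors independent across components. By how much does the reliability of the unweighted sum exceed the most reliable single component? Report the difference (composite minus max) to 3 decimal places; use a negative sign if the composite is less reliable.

-0.024

Var(sum) = 2 + 1.3 = 3.3; true-score variance = 1.69 + 1.3 = 2.99; composite reliability = 0.9061.
Max component reliability = 0.9300.
Difference = 0.9061 − 0.9300 = -0.024.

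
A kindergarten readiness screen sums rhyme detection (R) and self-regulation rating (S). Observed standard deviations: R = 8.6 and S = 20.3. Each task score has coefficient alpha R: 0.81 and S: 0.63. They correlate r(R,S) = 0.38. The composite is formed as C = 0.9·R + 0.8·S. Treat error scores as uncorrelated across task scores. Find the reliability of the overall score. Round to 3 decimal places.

0.740

Var(C) = 0.9²·8.6² + 0.8²·20.3² + 2·[0.72·8.6·20.3·0.38] = 323.645 + 95.5302 = 419.175.
Under uncorrelated errors the observed covariances equal the true-score covariances, so only the own-variance terms attenuate.
True-score variance = [0.9²·8.6²·0.81 + 0.8²·20.3²·0.63] + 95.5302 = 214.68 + 95.5302 = 310.21.
Reliability = 310.21 / 419.175 = 0.740.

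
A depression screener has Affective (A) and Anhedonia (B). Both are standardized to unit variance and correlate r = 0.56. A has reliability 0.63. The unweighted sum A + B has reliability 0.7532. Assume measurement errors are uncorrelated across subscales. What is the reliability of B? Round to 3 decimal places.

0.600

Var(A+B) = 2 + 2·0.56 = 3.120.
True-score variance = ρ_A + ρ_B + 2·0.56, so 0.7532 = (0.63 + ρ_B + 1.12) / 3.120.
ρ_B = 0.7532·3.120 − 0.63 − 1.12 = 0.600.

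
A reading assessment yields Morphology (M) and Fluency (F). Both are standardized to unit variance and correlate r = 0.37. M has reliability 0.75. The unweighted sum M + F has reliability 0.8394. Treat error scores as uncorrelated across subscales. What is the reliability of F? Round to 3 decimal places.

0.810

Var(M+F) = 2 + 2·0.37 = 2.740.
True-score variance = ρ_M + ρ_F + 2·0.37, so 0.8394 = (0.75 + ρ_F + 0.74) / 2.740.
ρ_F = 0.8394·2.740 − 0.75 − 0.74 = 0.810.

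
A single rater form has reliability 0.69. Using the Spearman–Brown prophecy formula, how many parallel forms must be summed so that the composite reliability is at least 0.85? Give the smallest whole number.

k ≥ ρ*(1−ρ₁)/(ρ₁(1−ρ*)) = 0.85·0.31 / (0.69·0.15) = 2.546.
Smallest integer k = 3.

3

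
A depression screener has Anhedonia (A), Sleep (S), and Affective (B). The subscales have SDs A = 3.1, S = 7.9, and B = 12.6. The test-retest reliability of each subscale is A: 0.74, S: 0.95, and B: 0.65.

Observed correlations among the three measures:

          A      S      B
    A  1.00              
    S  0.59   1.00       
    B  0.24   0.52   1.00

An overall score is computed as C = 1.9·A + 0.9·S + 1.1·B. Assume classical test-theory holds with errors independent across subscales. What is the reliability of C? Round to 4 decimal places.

0.8318

Var(C) = 1.9²·3.1² + 0.9²·7.9² + 1.1²·12.6² + 2·[1.71·3.1·7.9·0.59 + 2.09·3.1·12.6·0.24 + 0.99·7.9·12.6·0.52] = 277.344 + 191.087 = 468.431.
Under uncorrelated errors the observed covariances equal the true-score covariances, so only the own-variance terms attenuate.
True-score variance = [1.9²·3.1²·0.74 + 0.9²·7.9²·0.95 + 1.1²·12.6²·0.65] + 191.087 = 198.561 + 191.087 = 389.649.
Reliability = 389.649 / 468.431 = 0.8318.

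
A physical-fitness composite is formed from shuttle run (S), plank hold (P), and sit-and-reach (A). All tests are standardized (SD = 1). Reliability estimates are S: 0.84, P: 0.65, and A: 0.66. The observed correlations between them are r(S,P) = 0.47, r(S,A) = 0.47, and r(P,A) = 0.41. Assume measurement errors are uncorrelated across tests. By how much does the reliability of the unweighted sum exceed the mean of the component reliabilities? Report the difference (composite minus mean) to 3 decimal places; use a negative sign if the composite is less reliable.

0.134

Var(sum) = 3 + 2.7 = 5.7; true-score variance = 2.15 + 2.7 = 4.85; composite reliability = 0.8509.
Mean component reliability = 0.7167.
Difference = 0.8509 − 0.7167 = 0.134.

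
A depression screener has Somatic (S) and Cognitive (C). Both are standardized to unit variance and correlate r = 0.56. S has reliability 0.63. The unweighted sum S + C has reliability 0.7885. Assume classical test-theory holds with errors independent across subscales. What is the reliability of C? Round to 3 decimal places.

0.710

Var(S+C) = 2 + 2·0.56 = 3.120.
True-score variance = ρ_S + ρ_C + 2·0.56, so 0.7885 = (0.63 + ρ_C + 1.12) / 3.120.
ρ_C = 0.7885·3.120 − 0.63 − 1.12 = 0.710.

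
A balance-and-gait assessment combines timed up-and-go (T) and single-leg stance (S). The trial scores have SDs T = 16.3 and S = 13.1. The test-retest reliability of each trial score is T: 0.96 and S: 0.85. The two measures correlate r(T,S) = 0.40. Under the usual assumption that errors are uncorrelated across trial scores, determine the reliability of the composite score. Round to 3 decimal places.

Var(T+S) = 16.3² + 13.1² + 2·[16.3·13.1·0.40] = 437.3 + 170.824 = 608.124.
Under uncorrelated errors the observed covariances equal the true-score covariances, so only the own-variance terms attenuate.
True-score variance = [16.3²·0.96 + 13.1²·0.85] + 170.824 = 400.931 + 170.824 = 571.755.
Reliability = 571.755 / 608.124 = 0.940.

0.940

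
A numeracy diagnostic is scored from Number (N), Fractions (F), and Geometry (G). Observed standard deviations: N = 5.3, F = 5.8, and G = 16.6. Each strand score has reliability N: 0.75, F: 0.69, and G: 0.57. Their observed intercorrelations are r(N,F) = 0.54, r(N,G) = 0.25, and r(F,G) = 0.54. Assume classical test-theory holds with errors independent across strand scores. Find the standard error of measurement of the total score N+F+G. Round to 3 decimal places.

Var(total) = 337.29 + 181.172 = 518.462.
True-score variance = 201.348 + 181.172 = 382.52, so reliability = 0.7378.
Error variance = 518.462 − 382.52 = 135.942; SEM = √135.942 = 11.659.

11.659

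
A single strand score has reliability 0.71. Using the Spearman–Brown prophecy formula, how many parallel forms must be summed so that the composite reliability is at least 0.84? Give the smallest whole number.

3

k ≥ ρ*(1−ρ₁)/(ρ₁(1−ρ*)) = 0.84·0.29 / (0.71·0.16) = 2.144.
Smallest integer k = 3.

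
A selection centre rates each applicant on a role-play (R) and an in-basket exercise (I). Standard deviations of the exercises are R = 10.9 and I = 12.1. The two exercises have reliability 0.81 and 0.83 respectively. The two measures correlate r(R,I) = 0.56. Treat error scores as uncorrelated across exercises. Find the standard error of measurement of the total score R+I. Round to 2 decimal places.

Var(total) = 265.22 + 147.717 = 412.937.
True-score variance = 217.756 + 147.717 = 365.473, so reliability = 0.8851.
Error variance = 412.937 − 365.473 = 47.4636; SEM = √47.4636 = 6.89.

6.89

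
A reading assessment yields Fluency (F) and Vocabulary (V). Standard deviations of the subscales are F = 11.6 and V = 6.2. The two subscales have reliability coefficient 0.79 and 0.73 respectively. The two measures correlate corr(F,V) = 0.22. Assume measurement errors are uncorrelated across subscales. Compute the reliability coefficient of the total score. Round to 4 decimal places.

Var(F+V) = 11.6² + 6.2² + 2·[11.6·6.2·0.22] = 173 + 31.6448 = 204.645.
Because errors are independent across components, Cov(Tᵢ,Tⱼ) = Cov(Xᵢ,Xⱼ); the off-diagonal part of the true-score variance is the same as above.
True-score variance = [11.6²·0.79 + 6.2²·0.73] + 31.6448 = 134.364 + 31.6448 = 166.008.
Reliability = 166.008 / 204.645 = 0.8112.

0.8112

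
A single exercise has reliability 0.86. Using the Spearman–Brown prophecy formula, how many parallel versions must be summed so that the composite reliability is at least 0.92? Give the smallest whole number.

2

k ≥ ρ*(1−ρ₁)/(ρ₁(1−ρ*)) = 0.92·0.14 / (0.86·0.08) = 1.872.
Smallest integer k = 2.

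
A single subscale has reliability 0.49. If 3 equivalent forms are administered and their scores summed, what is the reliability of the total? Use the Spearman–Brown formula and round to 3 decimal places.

ρ_k = kρ / (1 + (k−1)ρ) = 3·0.49 / (1 + 2·0.49) = 1.470 / 1.980 = 0.742.

0.742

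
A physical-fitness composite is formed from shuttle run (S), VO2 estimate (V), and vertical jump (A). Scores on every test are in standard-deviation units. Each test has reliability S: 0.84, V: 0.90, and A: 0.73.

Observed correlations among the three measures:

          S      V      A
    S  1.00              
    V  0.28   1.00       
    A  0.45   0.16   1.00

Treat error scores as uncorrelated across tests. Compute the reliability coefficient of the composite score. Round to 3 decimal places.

0.889

Var(S+V+A) = 3 + 2·[0.28 + 0.45 + 0.16] = 3 + 1.78 = 4.78.
With uncorrelated errors the cross-covariances are all true-score covariance, so they carry over unchanged; only the diagonal terms shrink to ρᵢσᵢ².
True-score variance = [0.84 + 0.90 + 0.73] + 1.78 = 2.47 + 1.78 = 4.25.
Reliability = 4.25 / 4.78 = 0.889.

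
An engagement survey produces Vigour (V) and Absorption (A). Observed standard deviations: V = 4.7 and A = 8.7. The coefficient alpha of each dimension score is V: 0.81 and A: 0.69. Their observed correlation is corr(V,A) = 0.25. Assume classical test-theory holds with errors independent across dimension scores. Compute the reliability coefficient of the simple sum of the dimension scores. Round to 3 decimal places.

Var(V+A) = 4.7² + 8.7² + 2·[4.7·8.7·0.25] = 97.78 + 20.445 = 118.225.
Under uncorrelated errors the observed covariances equal the true-score covariances, so only the own-variance terms attenuate.
True-score variance = [4.7²·0.81 + 8.7²·0.69] + 20.445 = 70.119 + 20.445 = 90.564.
Reliability = 90.564 / 118.225 = 0.766.

0.766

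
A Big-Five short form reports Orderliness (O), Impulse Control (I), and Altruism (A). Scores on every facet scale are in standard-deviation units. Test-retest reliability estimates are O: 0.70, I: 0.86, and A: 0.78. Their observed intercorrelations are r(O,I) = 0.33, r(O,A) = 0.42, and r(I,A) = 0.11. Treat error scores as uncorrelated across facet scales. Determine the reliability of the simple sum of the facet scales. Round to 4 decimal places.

Var(O+I+A) = 3 + 2·[0.33 + 0.42 + 0.11] = 3 + 1.72 = 4.72.
Because errors are independent across components, Cov(Tᵢ,Tⱼ) = Cov(Xᵢ,Xⱼ); the off-diagonal part of the true-score variance is the same as above.
True-score variance = [0.70 + 0.86 + 0.78] + 1.72 = 2.34 + 1.72 = 4.06.
Reliability = 4.06 / 4.72 = 0.8602.

0.8602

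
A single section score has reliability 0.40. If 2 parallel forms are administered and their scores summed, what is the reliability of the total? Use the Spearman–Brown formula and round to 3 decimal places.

ρ_k = kρ / (1 + (k−1)ρ) = 2·0.40 / (1 + 1·0.40) = 0.800 / 1.400 = 0.571.

0.571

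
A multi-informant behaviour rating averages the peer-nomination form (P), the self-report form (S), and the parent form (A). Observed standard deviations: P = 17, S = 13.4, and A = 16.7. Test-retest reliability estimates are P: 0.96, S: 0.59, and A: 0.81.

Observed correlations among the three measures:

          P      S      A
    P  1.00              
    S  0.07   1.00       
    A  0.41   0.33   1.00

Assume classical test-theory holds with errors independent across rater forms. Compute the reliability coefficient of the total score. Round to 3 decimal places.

Var(P+S+A) = 17² + 13.4² + 16.7² + 2·[17·13.4·0.07 + 17·16.7·0.41 + 13.4·16.7·0.33] = 747.45 + 412.385 = 1159.83.
With uncorrelated errors the cross-covariances are all true-score covariance, so they carry over unchanged; only the diagonal terms shrink to ρᵢσᵢ².
True-score variance = [17²·0.96 + 13.4²·0.59 + 16.7²·0.81] + 412.385 = 609.281 + 412.385 = 1021.67.
Reliability = 1021.67 / 1159.83 = 0.881.

0.881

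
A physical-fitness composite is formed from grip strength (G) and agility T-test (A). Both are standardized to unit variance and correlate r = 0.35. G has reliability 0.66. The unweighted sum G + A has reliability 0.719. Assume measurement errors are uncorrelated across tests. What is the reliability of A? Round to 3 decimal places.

0.581

Var(G+A) = 2 + 2·0.35 = 2.700.
True-score variance = ρ_G + ρ_A + 2·0.35, so 0.719 = (0.66 + ρ_A + 0.70) / 2.700.
ρ_A = 0.719·2.700 − 0.66 − 0.70 = 0.581.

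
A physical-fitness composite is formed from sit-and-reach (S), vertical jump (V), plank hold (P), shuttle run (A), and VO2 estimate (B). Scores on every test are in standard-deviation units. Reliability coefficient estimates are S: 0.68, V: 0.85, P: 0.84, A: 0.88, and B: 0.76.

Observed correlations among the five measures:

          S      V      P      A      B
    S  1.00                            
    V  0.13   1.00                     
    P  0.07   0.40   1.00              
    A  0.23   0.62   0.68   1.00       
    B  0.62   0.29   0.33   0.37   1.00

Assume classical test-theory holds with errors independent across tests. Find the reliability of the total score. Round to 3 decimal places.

Var(S+V+P+A+B) = 5 + 2·[0.13 + 0.07 + 0.23 + 0.62 + 0.40 + 0.62 + 0.29 + 0.68 + 0.33 + 0.37] = 5 + 7.48 = 12.48.
With uncorrelated errors the cross-covariances are all true-score covariance, so they carry over unchanged; only the diagonal terms shrink to ρᵢσᵢ².
True-score variance = [0.68 + 0.85 + 0.84 + 0.88 + 0.76] + 7.48 = 4.01 + 7.48 = 11.49.
Reliability = 11.49 / 12.48 = 0.921.

0.921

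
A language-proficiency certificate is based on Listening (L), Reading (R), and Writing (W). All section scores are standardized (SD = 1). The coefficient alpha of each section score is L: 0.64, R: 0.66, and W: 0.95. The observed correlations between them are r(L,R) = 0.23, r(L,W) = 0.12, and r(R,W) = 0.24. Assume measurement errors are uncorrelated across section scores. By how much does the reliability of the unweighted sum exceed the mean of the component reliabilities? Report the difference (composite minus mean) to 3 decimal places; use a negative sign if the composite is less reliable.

Var(sum) = 3 + 1.18 = 4.18; true-score variance = 2.25 + 1.18 = 3.43; composite reliability = 0.8206.
Mean component reliability = 0.7500.
Difference = 0.8206 − 0.7500 = 0.071.

0.071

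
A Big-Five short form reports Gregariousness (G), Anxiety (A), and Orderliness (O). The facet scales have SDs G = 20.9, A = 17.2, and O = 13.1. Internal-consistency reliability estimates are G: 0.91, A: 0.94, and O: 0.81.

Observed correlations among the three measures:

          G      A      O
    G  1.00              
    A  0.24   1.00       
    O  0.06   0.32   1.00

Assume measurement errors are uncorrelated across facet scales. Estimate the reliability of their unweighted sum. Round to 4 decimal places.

Var(G+A+O) = 20.9² + 17.2² + 13.1² + 2·[20.9·17.2·0.24 + 20.9·13.1·0.06 + 17.2·13.1·0.32] = 904.26 + 349.61 = 1253.87.
Because errors are independent across components, Cov(Tᵢ,Tⱼ) = Cov(Xᵢ,Xⱼ); the off-diagonal part of the true-score variance is the same as above.
True-score variance = [20.9²·0.91 + 17.2²·0.94 + 13.1²·0.81] + 349.61 = 814.591 + 349.61 = 1164.2.
Reliability = 1164.2 / 1253.87 = 0.9285.

0.9285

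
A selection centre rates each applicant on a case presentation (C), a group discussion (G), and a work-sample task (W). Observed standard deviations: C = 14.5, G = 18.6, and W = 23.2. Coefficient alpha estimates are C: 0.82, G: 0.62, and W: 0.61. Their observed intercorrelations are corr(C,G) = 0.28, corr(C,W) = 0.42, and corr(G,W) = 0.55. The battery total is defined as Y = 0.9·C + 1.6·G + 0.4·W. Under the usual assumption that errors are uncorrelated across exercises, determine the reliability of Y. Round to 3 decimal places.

0.773

Var(Y) = 0.9²·14.5² + 1.6²·18.6² + 0.4²·23.2² + 2·[1.44·14.5·18.6·0.28 + 0.36·14.5·23.2·0.42 + 0.64·18.6·23.2·0.55] = 1142.08 + 623.004 = 1765.08.
Under uncorrelated errors the observed covariances equal the true-score covariances, so only the own-variance terms attenuate.
True-score variance = [0.9²·14.5²·0.82 + 1.6²·18.6²·0.62 + 0.4²·23.2²·0.61] + 623.004 = 741.288 + 623.004 = 1364.29.
Reliability = 1364.29 / 1765.08 = 0.773.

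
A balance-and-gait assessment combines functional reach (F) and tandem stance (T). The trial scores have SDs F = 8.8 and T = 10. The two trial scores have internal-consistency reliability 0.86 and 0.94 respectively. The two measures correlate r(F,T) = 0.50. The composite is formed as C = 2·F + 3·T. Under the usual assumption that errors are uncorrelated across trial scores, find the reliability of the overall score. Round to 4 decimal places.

0.9440

Var(C) = 2²·8.8² + 3²·10² + 2·[6·8.8·10·0.50] = 1209.76 + 528 = 1737.76.
Under uncorrelated errors the observed covariances equal the true-score covariances, so only the own-variance terms attenuate.
True-score variance = [2²·8.8²·0.86 + 3²·10²·0.94] + 528 = 1112.39 + 528 = 1640.39.
Reliability = 1640.39 / 1737.76 = 0.9440.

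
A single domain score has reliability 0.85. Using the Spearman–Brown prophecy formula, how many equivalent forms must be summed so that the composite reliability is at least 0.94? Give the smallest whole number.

k ≥ ρ*(1−ρ₁)/(ρ₁(1−ρ*)) = 0.94·0.15 / (0.85·0.06) = 2.765.
Smallest integer k = 3.

3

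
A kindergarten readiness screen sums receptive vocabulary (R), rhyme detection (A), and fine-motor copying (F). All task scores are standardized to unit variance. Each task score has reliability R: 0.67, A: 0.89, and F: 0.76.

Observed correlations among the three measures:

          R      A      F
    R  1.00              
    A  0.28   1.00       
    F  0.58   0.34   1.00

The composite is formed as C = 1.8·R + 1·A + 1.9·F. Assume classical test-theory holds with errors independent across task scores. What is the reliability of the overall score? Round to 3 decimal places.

Var(C) = 1.8² + 1 + 1.9² + 2·[1.8·0.28 + 3.42·0.58 + 1.9·0.34] = 7.85 + 6.2672 = 14.1172.
With uncorrelated errors the cross-covariances are all true-score covariance, so they carry over unchanged; only the diagonal terms shrink to ρᵢσᵢ².
True-score variance = [1.8²·0.67 + 0.89 + 1.9²·0.76] + 6.2672 = 5.8044 + 6.2672 = 12.0716.
Reliability = 12.0716 / 14.1172 = 0.855.

0.855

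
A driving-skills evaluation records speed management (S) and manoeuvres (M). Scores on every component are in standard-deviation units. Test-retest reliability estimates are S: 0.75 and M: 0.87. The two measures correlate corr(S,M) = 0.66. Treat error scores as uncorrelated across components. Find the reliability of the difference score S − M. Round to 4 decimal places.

Var(S−M) = 1 + 1 − 2·0.66 = 2 − 1.32 = 0.68.
With uncorrelated errors the cross-covariances are all true-score covariance, so they carry over unchanged; only the diagonal terms shrink to ρᵢσᵢ².
True-score variance = [0.75 + 0.87] − 1.32 = 1.62 − 1.32 = 0.3.
Reliability = 0.3 / 0.68 = 0.4412.

0.4412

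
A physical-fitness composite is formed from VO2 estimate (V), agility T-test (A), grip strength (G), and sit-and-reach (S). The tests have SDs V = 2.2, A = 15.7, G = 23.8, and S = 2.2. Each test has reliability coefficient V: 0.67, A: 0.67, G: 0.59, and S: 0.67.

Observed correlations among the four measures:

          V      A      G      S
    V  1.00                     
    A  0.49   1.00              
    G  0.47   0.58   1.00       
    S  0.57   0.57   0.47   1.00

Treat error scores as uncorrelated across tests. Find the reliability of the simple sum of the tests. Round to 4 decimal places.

Var(V+A+G+S) = 2.2² + 15.7² + 23.8² + 2.2² + 2·[2.2·15.7·0.49 + 2.2·23.8·0.47 + 2.2·2.2·0.57 + 15.7·23.8·0.58 + 15.7·2.2·0.57 + 23.8·2.2·0.47] = 822.61 + 610.625 = 1433.23.
Under uncorrelated errors the observed covariances equal the true-score covariances, so only the own-variance terms attenuate.
True-score variance = [2.2²·0.67 + 15.7²·0.67 + 23.8²·0.59 + 2.2²·0.67] + 610.625 = 505.834 + 610.625 = 1116.46.
Reliability = 1116.46 / 1433.23 = 0.7790.

0.7790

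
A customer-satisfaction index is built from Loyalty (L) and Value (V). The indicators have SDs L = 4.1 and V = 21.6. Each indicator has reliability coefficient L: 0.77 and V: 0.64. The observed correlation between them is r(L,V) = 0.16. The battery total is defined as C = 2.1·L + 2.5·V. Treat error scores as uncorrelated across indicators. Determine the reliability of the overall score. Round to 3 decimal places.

0.660

Var(C) = 2.1²·4.1² + 2.5²·21.6² + 2·[5.25·4.1·21.6·0.16] = 2990.13 + 148.781 = 3138.91.
Because errors are independent across components, Cov(Tᵢ,Tⱼ) = Cov(Xᵢ,Xⱼ); the off-diagonal part of the true-score variance is the same as above.
True-score variance = [2.1²·4.1²·0.77 + 2.5²·21.6²·0.64] + 148.781 = 1923.32 + 148.781 = 2072.1.
Reliability = 2072.1 / 3138.91 = 0.660.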